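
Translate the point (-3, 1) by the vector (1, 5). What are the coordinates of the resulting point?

Translation by (1, 5) (homogeneous matrix [[1, 0, 1], [0, 1, 5], [0, 0, 1]]):
x' = -3 + 1 = -2
y' = 1 + 5 = 6
Result: (-2, 6)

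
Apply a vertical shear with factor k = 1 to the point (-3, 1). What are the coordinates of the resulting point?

Shear matrix for vertical shear with factor k = 1:
[[1, 0], [1, 1]]
Result: (-3, 1) → (-3, -2)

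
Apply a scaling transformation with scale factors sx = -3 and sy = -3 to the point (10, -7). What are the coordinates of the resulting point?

Scaling matrix:
[[-3, 0], [0, -3]]
Result: (10 × -3, -7 × -3) = (-30, 21)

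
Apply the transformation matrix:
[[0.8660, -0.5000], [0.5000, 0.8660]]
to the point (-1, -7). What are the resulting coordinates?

Matrix multiplication:
[[0.8660, -0.5000], [0.5000, 0.8660]] × [-1, -7]ᵀ
= [(0.8660)(-1) + (-0.5000)(-7), (0.5000)(-1) + (0.8660)(-7)]ᵀ
= [2.6340, -6.5620]ᵀ
Result: (2.6340, -6.5620)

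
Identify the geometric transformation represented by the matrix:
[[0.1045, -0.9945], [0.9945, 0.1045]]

This matrix represents: rotation by 84° counterclockwise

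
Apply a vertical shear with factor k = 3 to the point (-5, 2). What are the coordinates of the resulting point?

Shear matrix for vertical shear with factor k = 3:
[[1, 0], [3, 1]]
Result: (-5, 2) → (-5, -13)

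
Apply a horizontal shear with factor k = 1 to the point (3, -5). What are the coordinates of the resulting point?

Shear matrix for horizontal shear with factor k = 1:
[[1, 1], [0, 1]]
Result: (3, -5) → (-2, -5)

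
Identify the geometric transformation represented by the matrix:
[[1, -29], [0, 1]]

This matrix represents: horizontal shear with factor -29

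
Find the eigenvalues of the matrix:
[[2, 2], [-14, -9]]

Characteristic equation: det(A - λI) = 0
λ² - (trace)λ + (det) = 0
trace = 2 + -9 = -7, det = (2)(-9) - (2)(-14) = 10
λ² - (-7)λ + (10) = 0
λ = (-7 ± √((-7)² - 4·(10))) / 2 = (-7 ± √9) / 2
Solving: λ = -5, -2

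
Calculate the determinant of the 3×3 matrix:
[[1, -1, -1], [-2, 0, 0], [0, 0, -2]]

Expansion along first row:
det = 1·det([[0,0],[0,-2]]) - -1·det([[-2,0],[0,-2]]) + -1·det([[-2,0],[0,0]])
    = 1·(0·-2 - 0·0) - -1·(-2·-2 - 0·0) + -1·(-2·0 - 0·0)
    = 1·0 - -1·4 + -1·0
    = 0 + 4 + 0 = 4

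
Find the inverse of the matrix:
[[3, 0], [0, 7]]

For [[a,b],[c,d]], inverse = (1/det)·[[d,-b],[-c,a]]
det = (3)(7) - (0)(0) = 21 - 0 = 21
Inverse = (1/21)·[[7, 0], [0, 3]]
= [[1/3, 0], [0, 1/7]]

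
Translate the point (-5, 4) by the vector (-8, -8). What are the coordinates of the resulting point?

Translation by (-8, -8) (homogeneous matrix [[1, 0, -8], [0, 1, -8], [0, 0, 1]]):
x' = -5 + -8 = -13
y' = 4 + -8 = -4
Result: (-13, -4)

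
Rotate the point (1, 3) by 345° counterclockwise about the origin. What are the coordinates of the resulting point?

Rotation matrix for 345°: [[cos 345°, -sin 345°], [sin 345°, cos 345°]] ≈ [[0.965926, 0.258819], [-0.258819, 0.965926]]
[[0.965926, 0.258819], [-0.258819, 0.965926]] × [1, 3]ᵀ ≈ [1.7424, 2.6390]ᵀ
Result: (1.7424, 2.6390)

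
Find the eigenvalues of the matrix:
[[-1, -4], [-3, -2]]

Characteristic equation: det(A - λI) = 0
λ² - (trace)λ + (det) = 0
trace = -1 + -2 = -3, det = (-1)(-2) - (-4)(-3) = -10
λ² - (-3)λ + (-10) = 0
λ = (-3 ± √((-3)² - 4·(-10))) / 2 = (-3 ± √49) / 2
Solving: λ = -5, 2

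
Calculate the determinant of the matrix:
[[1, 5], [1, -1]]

For a 2×2 matrix [[a, b], [c, d]], det = ad - bc
det = (1)(-1) - (5)(1) = -1 - 5 = -6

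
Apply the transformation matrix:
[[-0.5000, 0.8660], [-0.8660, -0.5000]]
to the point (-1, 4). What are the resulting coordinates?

Matrix multiplication:
[[-0.5000, 0.8660], [-0.8660, -0.5000]] × [-1, 4]ᵀ
= [(-0.5000)(-1) + (0.8660)(4), (-0.8660)(-1) + (-0.5000)(4)]ᵀ
= [3.9640, -1.1340]ᵀ
Result: (3.9640, -1.1340)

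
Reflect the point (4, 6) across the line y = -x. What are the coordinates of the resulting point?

Reflection across line y = -x: (4, 6) → (-6, -4)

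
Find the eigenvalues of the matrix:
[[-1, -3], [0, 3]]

Characteristic equation: det(A - λI) = 0
λ² - (trace)λ + (det) = 0
trace = -1 + 3 = 2, det = (-1)(3) - (-3)(0) = -3
λ² - (2)λ + (-3) = 0
λ = (2 ± √((2)² - 4·(-3))) / 2 = (2 ± √16) / 2
Solving: λ = -1, 3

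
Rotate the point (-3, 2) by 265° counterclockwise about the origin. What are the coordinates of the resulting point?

Rotation matrix for 265°: [[cos 265°, -sin 265°], [sin 265°, cos 265°]] ≈ [[-0.087156, 0.996195], [-0.996195, -0.087156]]
[[-0.087156, 0.996195], [-0.996195, -0.087156]] × [-3, 2]ᵀ ≈ [2.2539, 2.8143]ᵀ
Result: (2.2539, 2.8143)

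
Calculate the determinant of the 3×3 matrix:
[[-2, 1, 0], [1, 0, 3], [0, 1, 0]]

Expansion along first row:
det = -2·det([[0,3],[1,0]]) - 1·det([[1,3],[0,0]]) + 0·det([[1,0],[0,1]])
    = -2·(0·0 - 3·1) - 1·(1·0 - 3·0) + 0·(1·1 - 0·0)
    = -2·-3 - 1·0 + 0·1
    = 6 + 0 + 0 = 6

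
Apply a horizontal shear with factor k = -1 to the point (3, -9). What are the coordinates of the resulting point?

Shear matrix for horizontal shear with factor k = -1:
[[1, -1], [0, 1]]
Result: (3, -9) → (12, -9)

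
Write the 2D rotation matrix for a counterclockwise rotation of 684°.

Rotation matrix formula: [[cos θ, -sin θ], [sin θ, cos θ]]
For θ = 684°:
cos(684°) = 0.8090
sin(684°) = -0.5878
Result: [[0.8090, 0.5878], [-0.5878, 0.8090]]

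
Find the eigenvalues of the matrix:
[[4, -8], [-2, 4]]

Characteristic equation: det(A - λI) = 0
λ² - (trace)λ + (det) = 0
trace = 4 + 4 = 8, det = (4)(4) - (-8)(-2) = 0
λ² - (8)λ + (0) = 0
λ = (8 ± √((8)² - 4·(0))) / 2 = (8 ± √64) / 2
Solving: λ = 0, 8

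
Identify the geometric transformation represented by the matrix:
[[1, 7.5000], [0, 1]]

This matrix represents: horizontal shear with factor 7.5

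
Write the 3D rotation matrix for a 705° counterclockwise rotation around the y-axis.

Rotation matrix for counterclockwise 705° around y-axis:
cos(705°) = 0.9659, sin(705°) = -0.2588
Result: [[0.9659, 0, -0.2588], [0, 1, 0], [0.2588, 0, 0.9659]]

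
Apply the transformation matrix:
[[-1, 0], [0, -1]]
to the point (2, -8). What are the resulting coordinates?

Matrix multiplication:
[[-1, 0], [0, -1]] × [2, -8]ᵀ
= [(-1)(2) + (0)(-8), (0)(2) + (-1)(-8)]ᵀ
= [-2, 8]ᵀ
Result: (-2, 8)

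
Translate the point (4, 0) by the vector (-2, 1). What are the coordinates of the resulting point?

Translation by (-2, 1) (homogeneous matrix [[1, 0, -2], [0, 1, 1], [0, 0, 1]]):
x' = 4 + -2 = 2
y' = 0 + 1 = 1
Result: (2, 1)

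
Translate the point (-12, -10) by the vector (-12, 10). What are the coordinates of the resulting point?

Translation by (-12, 10) (homogeneous matrix [[1, 0, -12], [0, 1, 10], [0, 0, 1]]):
x' = -12 + -12 = -24
y' = -10 + 10 = 0
Result: (-24, 0)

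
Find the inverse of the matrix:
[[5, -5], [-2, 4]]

For [[a,b],[c,d]], inverse = (1/det)·[[d,-b],[-c,a]]
det = (5)(4) - (-5)(-2) = 20 - 10 = 10
Inverse = (1/10)·[[4, 5], [2, 5]]
= [[2/5, 1/2], [1/5, 1/2]]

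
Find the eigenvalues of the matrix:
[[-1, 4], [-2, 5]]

Characteristic equation: det(A - λI) = 0
λ² - (trace)λ + (det) = 0
trace = -1 + 5 = 4, det = (-1)(5) - (4)(-2) = 3
λ² - (4)λ + (3) = 0
λ = (4 ± √((4)² - 4·(3))) / 2 = (4 ± √4) / 2
Solving: λ = 1, 3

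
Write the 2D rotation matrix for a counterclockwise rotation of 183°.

Rotation matrix formula: [[cos θ, -sin θ], [sin θ, cos θ]]
For θ = 183°:
cos(183°) = -0.9986
sin(183°) = -0.0523
Result: [[-0.9986, 0.0523], [-0.0523, -0.9986]]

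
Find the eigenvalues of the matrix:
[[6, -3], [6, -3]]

Characteristic equation: det(A - λI) = 0
λ² - (trace)λ + (det) = 0
trace = 6 + -3 = 3, det = (6)(-3) - (-3)(6) = 0
λ² - (3)λ + (0) = 0
λ = (3 ± √((3)² - 4·(0))) / 2 = (3 ± √9) / 2
Solving: λ = 0, 3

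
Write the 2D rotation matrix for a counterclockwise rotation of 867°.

Rotation matrix formula: [[cos θ, -sin θ], [sin θ, cos θ]]
For θ = 867°:
cos(867°) = -0.8387
sin(867°) = 0.5446
Result: [[-0.8387, -0.5446], [0.5446, -0.8387]]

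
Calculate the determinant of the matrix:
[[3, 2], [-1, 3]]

For a 2×2 matrix [[a, b], [c, d]], det = ad - bc
det = (3)(3) - (2)(-1) = 9 - -2 = 11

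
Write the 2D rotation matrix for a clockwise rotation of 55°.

Rotation matrix formula: [[cos θ, -sin θ], [sin θ, cos θ]]
A clockwise rotation by 55° is equivalent to a counterclockwise rotation by -55°.
For θ = -55°:
cos(-55°) = 0.5736
sin(-55°) = -0.8192
Result: [[0.5736, 0.8192], [-0.8192, 0.5736]]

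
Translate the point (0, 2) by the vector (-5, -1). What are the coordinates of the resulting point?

Translation by (-5, -1) (homogeneous matrix [[1, 0, -5], [0, 1, -1], [0, 0, 1]]):
x' = 0 + -5 = -5
y' = 2 + -1 = 1
Result: (-5, 1)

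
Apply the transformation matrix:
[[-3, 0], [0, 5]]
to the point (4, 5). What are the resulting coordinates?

Matrix multiplication:
[[-3, 0], [0, 5]] × [4, 5]ᵀ
= [(-3)(4) + (0)(5), (0)(4) + (5)(5)]ᵀ
= [-12, 25]ᵀ
Result: (-12, 25)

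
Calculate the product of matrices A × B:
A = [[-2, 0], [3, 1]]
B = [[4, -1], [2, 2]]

Matrix multiplication:
C[0][0] = -2×4 + 0×2 = -8
C[0][1] = -2×-1 + 0×2 = 2
C[1][0] = 3×4 + 1×2 = 14
C[1][1] = 3×-1 + 1×2 = -1
Result: [[-8, 2], [14, -1]]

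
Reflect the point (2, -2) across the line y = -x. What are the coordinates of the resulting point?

Reflection across line y = -x: (2, -2) → (2, -2)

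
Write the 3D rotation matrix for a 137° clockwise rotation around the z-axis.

Rotation matrix for clockwise 137° around z-axis:
A clockwise rotation by 137° is a counterclockwise rotation by -137°.
cos(-137°) = -0.7314, sin(-137°) = -0.6820
Result: [[-0.7314, 0.6820, 0], [-0.6820, -0.7314, 0], [0, 0, 1]]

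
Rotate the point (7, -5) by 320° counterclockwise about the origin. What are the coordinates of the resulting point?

Rotation matrix for 320°: [[cos 320°, -sin 320°], [sin 320°, cos 320°]] ≈ [[0.766044, 0.642788], [-0.642788, 0.766044]]
[[0.766044, 0.642788], [-0.642788, 0.766044]] × [7, -5]ᵀ ≈ [2.1484, -8.3297]ᵀ
Result: (2.1484, -8.3297)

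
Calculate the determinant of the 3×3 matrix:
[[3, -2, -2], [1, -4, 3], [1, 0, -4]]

Expansion along first row:
det = 3·det([[-4,3],[0,-4]]) - -2·det([[1,3],[1,-4]]) + -2·det([[1,-4],[1,0]])
    = 3·(-4·-4 - 3·0) - -2·(1·-4 - 3·1) + -2·(1·0 - -4·1)
    = 3·16 - -2·-7 + -2·4
    = 48 + -14 + -8 = 26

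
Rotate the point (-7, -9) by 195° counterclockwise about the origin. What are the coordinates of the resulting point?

Rotation matrix for 195°: [[cos 195°, -sin 195°], [sin 195°, cos 195°]] ≈ [[-0.965926, 0.258819], [-0.258819, -0.965926]]
[[-0.965926, 0.258819], [-0.258819, -0.965926]] × [-7, -9]ᵀ ≈ [4.4321, 10.5051]ᵀ
Result: (4.4321, 10.5051)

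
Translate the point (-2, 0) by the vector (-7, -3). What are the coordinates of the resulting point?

Translation by (-7, -3) (homogeneous matrix [[1, 0, -7], [0, 1, -3], [0, 0, 1]]):
x' = -2 + -7 = -9
y' = 0 + -3 = -3
Result: (-9, -3)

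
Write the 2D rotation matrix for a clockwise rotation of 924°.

Rotation matrix formula: [[cos θ, -sin θ], [sin θ, cos θ]]
A clockwise rotation by 924° is equivalent to a counterclockwise rotation by -924°.
For θ = -924°:
cos(-924°) = -0.9135
sin(-924°) = 0.4067
Result: [[-0.9135, -0.4067], [0.4067, -0.9135]]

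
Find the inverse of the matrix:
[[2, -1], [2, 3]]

For [[a,b],[c,d]], inverse = (1/det)·[[d,-b],[-c,a]]
det = (2)(3) - (-1)(2) = 6 - -2 = 8
Inverse = (1/8)·[[3, 1], [-2, 2]]
= [[3/8, 1/8], [-1/4, 1/4]]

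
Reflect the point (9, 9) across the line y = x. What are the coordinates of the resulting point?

Reflection across line y = x: (9, 9) → (9, 9)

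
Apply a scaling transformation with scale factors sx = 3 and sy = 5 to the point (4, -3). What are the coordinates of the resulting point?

Scaling matrix:
[[3, 0], [0, 5]]
Result: (4 × 3, -3 × 5) = (12, -15)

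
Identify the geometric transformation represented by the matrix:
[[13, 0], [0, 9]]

This matrix represents: non-uniform scaling by sx = 13, sy = 9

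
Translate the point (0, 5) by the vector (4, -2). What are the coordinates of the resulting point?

Translation by (4, -2) (homogeneous matrix [[1, 0, 4], [0, 1, -2], [0, 0, 1]]):
x' = 0 + 4 = 4
y' = 5 + -2 = 3
Result: (4, 3)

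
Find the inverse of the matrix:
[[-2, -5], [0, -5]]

For [[a,b],[c,d]], inverse = (1/det)·[[d,-b],[-c,a]]
det = (-2)(-5) - (-5)(0) = 10 - 0 = 10
Inverse = (1/10)·[[-5, 5], [0, -2]]
= [[-1/2, 1/2], [0, -1/5]]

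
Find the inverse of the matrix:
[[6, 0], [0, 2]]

For [[a,b],[c,d]], inverse = (1/det)·[[d,-b],[-c,a]]
det = (6)(2) - (0)(0) = 12 - 0 = 12
Inverse = (1/12)·[[2, 0], [0, 6]]
= [[1/6, 0], [0, 1/2]]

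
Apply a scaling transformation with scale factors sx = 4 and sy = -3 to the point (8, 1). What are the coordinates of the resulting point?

Scaling matrix:
[[4, 0], [0, -3]]
Result: (8 × 4, 1 × -3) = (32, -3)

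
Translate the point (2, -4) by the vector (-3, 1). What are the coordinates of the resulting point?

Translation by (-3, 1) (homogeneous matrix [[1, 0, -3], [0, 1, 1], [0, 0, 1]]):
x' = 2 + -3 = -1
y' = -4 + 1 = -3
Result: (-1, -3)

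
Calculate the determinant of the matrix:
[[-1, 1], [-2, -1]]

For a 2×2 matrix [[a, b], [c, d]], det = ad - bc
det = (-1)(-1) - (1)(-2) = 1 - -2 = 3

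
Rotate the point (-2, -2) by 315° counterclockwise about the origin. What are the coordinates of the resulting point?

Rotation matrix for 315°: [[cos 315°, -sin 315°], [sin 315°, cos 315°]] ≈ [[0.707107, 0.707107], [-0.707107, 0.707107]]
[[0.707107, 0.707107], [-0.707107, 0.707107]] × [-2, -2]ᵀ ≈ [-2.8284, 0]ᵀ
Result: (-2.8284, 0)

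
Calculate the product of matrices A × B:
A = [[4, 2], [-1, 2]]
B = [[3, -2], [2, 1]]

Matrix multiplication:
C[0][0] = 4×3 + 2×2 = 16
C[0][1] = 4×-2 + 2×1 = -6
C[1][0] = -1×3 + 2×2 = 1
C[1][1] = -1×-2 + 2×1 = 4
Result: [[16, -6], [1, 4]]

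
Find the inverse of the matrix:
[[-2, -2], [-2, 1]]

For [[a,b],[c,d]], inverse = (1/det)·[[d,-b],[-c,a]]
det = (-2)(1) - (-2)(-2) = -2 - 4 = -6
Inverse = (1/-6)·[[1, 2], [2, -2]]
= [[-1/6, -1/3], [-1/3, 1/3]]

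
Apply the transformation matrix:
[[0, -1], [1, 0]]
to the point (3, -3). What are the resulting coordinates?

Matrix multiplication:
[[0, -1], [1, 0]] × [3, -3]ᵀ
= [(0)(3) + (-1)(-3), (1)(3) + (0)(-3)]ᵀ
= [3, 3]ᵀ
Result: (3, 3)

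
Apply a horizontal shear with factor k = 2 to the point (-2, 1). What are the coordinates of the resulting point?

Shear matrix for horizontal shear with factor k = 2:
[[1, 2], [0, 1]]
Result: (-2, 1) → (0, 1)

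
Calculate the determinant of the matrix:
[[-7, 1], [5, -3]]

For a 2×2 matrix [[a, b], [c, d]], det = ad - bc
det = (-7)(-3) - (1)(5) = 21 - 5 = 16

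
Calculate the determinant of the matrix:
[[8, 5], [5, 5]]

For a 2×2 matrix [[a, b], [c, d]], det = ad - bc
det = (8)(5) - (5)(5) = 40 - 25 = 15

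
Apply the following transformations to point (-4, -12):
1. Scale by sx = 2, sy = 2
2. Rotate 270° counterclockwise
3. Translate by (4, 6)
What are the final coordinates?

Step 1: Scale → (-8, -24)
Step 2: Rotate 270° → (-24, 8)
Step 3: Translate → (-20, 14)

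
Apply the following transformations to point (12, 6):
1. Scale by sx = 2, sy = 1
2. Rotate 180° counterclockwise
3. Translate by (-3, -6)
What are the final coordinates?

Step 1: Scale → (24, 6)
Step 2: Rotate 180° → (-24, -6)
Step 3: Translate → (-27, -12)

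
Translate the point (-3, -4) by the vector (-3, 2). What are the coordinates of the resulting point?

Translation by (-3, 2) (homogeneous matrix [[1, 0, -3], [0, 1, 2], [0, 0, 1]]):
x' = -3 + -3 = -6
y' = -4 + 2 = -2
Result: (-6, -2)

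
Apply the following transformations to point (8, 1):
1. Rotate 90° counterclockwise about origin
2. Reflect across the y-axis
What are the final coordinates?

Step 1: Rotate 90° → (-1, 8)
Step 2: Reflect across y-axis → (1, 8)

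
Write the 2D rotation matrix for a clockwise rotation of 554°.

Rotation matrix formula: [[cos θ, -sin θ], [sin θ, cos θ]]
A clockwise rotation by 554° is equivalent to a counterclockwise rotation by -554°.
For θ = -554°:
cos(-554°) = -0.9703
sin(-554°) = 0.2419
Result: [[-0.9703, -0.2419], [0.2419, -0.9703]]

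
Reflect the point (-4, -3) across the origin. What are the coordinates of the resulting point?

Reflection across origin: (-4, -3) → (4, 3)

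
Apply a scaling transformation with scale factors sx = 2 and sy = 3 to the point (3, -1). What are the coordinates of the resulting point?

Scaling matrix:
[[2, 0], [0, 3]]
Result: (3 × 2, -1 × 3) = (6, -3)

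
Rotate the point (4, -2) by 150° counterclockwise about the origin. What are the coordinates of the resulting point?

Rotation matrix for 150°: [[cos 150°, -sin 150°], [sin 150°, cos 150°]] ≈ [[-0.866025, -0.500000], [0.500000, -0.866025]]
[[-0.866025, -0.500000], [0.500000, -0.866025]] × [4, -2]ᵀ ≈ [-2.4641, 3.7321]ᵀ
Result: (-2.4641, 3.7321)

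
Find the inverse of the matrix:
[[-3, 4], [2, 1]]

For [[a,b],[c,d]], inverse = (1/det)·[[d,-b],[-c,a]]
det = (-3)(1) - (4)(2) = -3 - 8 = -11
Inverse = (1/-11)·[[1, -4], [-2, -3]]
= [[-1/11, 4/11], [2/11, 3/11]]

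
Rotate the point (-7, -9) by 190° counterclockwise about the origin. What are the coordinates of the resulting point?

Rotation matrix for 190°: [[cos 190°, -sin 190°], [sin 190°, cos 190°]] ≈ [[-0.984808, 0.173648], [-0.173648, -0.984808]]
[[-0.984808, 0.173648], [-0.173648, -0.984808]] × [-7, -9]ᵀ ≈ [5.3308, 10.0788]ᵀ
Result: (5.3308, 10.0788)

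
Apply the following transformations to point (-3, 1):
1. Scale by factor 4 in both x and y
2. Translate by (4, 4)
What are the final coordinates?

Step 1: Scale (-3, 1) by 4 → (-12, 4)
Step 2: Translate by (4, 4) → (-8, 8)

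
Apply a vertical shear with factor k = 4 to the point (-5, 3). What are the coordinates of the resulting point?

Shear matrix for vertical shear with factor k = 4:
[[1, 0], [4, 1]]
Result: (-5, 3) → (-5, -17)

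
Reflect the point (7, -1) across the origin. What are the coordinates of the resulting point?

Reflection across origin: (7, -1) → (-7, 1)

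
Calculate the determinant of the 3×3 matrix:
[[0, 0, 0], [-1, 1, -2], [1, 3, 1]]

Expansion along first row:
det = 0·det([[1,-2],[3,1]]) - 0·det([[-1,-2],[1,1]]) + 0·det([[-1,1],[1,3]])
    = 0·(1·1 - -2·3) - 0·(-1·1 - -2·1) + 0·(-1·3 - 1·1)
    = 0·7 - 0·1 + 0·-4
    = 0 + 0 + 0 = 0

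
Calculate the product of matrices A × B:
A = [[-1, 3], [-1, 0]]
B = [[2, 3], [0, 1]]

Matrix multiplication:
C[0][0] = -1×2 + 3×0 = -2
C[0][1] = -1×3 + 3×1 = 0
C[1][0] = -1×2 + 0×0 = -2
C[1][1] = -1×3 + 0×1 = -3
Result: [[-2, 0], [-2, -3]]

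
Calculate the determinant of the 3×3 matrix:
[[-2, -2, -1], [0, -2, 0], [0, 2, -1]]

Expansion along first row:
det = -2·det([[-2,0],[2,-1]]) - -2·det([[0,0],[0,-1]]) + -1·det([[0,-2],[0,2]])
    = -2·(-2·-1 - 0·2) - -2·(0·-1 - 0·0) + -1·(0·2 - -2·0)
    = -2·2 - -2·0 + -1·0
    = -4 + 0 + 0 = -4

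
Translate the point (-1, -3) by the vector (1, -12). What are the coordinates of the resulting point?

Translation by (1, -12) (homogeneous matrix [[1, 0, 1], [0, 1, -12], [0, 0, 1]]):
x' = -1 + 1 = 0
y' = -3 + -12 = -15
Result: (0, -15)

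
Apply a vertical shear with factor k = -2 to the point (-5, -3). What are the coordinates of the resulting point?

Shear matrix for vertical shear with factor k = -2:
[[1, 0], [-2, 1]]
Result: (-5, -3) → (-5, 7)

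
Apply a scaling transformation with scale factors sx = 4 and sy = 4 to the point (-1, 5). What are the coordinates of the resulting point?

Scaling matrix:
[[4, 0], [0, 4]]
Result: (-1 × 4, 5 × 4) = (-4, 20)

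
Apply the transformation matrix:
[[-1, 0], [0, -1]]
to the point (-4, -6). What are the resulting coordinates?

Matrix multiplication:
[[-1, 0], [0, -1]] × [-4, -6]ᵀ
= [(-1)(-4) + (0)(-6), (0)(-4) + (-1)(-6)]ᵀ
= [4, 6]ᵀ
Result: (4, 6)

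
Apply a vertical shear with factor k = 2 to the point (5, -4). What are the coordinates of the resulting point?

Shear matrix for vertical shear with factor k = 2:
[[1, 0], [2, 1]]
Result: (5, -4) → (5, 6)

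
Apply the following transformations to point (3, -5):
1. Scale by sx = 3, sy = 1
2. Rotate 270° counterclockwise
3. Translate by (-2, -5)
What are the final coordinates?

Step 1: Scale → (9, -5)
Step 2: Rotate 270° → (-5, -9)
Step 3: Translate → (-7, -14)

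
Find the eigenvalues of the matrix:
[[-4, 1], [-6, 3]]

Characteristic equation: det(A - λI) = 0
λ² - (trace)λ + (det) = 0
trace = -4 + 3 = -1, det = (-4)(3) - (1)(-6) = -6
λ² - (-1)λ + (-6) = 0
λ = (-1 ± √((-1)² - 4·(-6))) / 2 = (-1 ± √25) / 2
Solving: λ = -3, 2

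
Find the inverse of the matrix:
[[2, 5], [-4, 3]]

For [[a,b],[c,d]], inverse = (1/det)·[[d,-b],[-c,a]]
det = (2)(3) - (5)(-4) = 6 - -20 = 26
Inverse = (1/26)·[[3, -5], [4, 2]]
= [[3/26, -5/26], [2/13, 1/13]]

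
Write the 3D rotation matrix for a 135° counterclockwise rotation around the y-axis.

Rotation matrix for counterclockwise 135° around y-axis:
cos(135°) = -√2/2, sin(135°) = √2/2
Result: [[-√2/2, 0, √2/2], [0, 1, 0], [-√2/2, 0, -√2/2]]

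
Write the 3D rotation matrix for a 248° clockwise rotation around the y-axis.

Rotation matrix for clockwise 248° around y-axis:
A clockwise rotation by 248° is a counterclockwise rotation by -248°.
cos(-248°) = -0.3746, sin(-248°) = 0.9272
Result: [[-0.3746, 0, 0.9272], [0, 1, 0], [-0.9272, 0, -0.3746]]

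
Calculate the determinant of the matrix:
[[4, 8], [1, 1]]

For a 2×2 matrix [[a, b], [c, d]], det = ad - bc
det = (4)(1) - (8)(1) = 4 - 8 = -4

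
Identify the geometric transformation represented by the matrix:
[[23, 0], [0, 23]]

This matrix represents: uniform scaling by factor 23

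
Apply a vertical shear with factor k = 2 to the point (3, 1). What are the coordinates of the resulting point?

Shear matrix for vertical shear with factor k = 2:
[[1, 0], [2, 1]]
Result: (3, 1) → (3, 7)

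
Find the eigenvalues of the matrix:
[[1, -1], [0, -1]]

Characteristic equation: det(A - λI) = 0
λ² - (trace)λ + (det) = 0
trace = 1 + -1 = 0, det = (1)(-1) - (-1)(0) = -1
λ² - (0)λ + (-1) = 0
λ = (0 ± √((0)² - 4·(-1))) / 2 = (0 ± √4) / 2
Solving: λ = -1, 1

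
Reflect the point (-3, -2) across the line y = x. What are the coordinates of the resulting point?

Reflection across line y = x: (-3, -2) → (-2, -3)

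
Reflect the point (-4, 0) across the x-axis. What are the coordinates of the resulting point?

Reflection across x-axis: (-4, 0) → (-4, 0)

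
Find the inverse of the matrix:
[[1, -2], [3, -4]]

For [[a,b],[c,d]], inverse = (1/det)·[[d,-b],[-c,a]]
det = (1)(-4) - (-2)(3) = -4 - -6 = 2
Inverse = (1/2)·[[-4, 2], [-3, 1]]
= [[-2, 1], [-3/2, 1/2]]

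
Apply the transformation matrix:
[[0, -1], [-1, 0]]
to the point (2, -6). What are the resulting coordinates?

Matrix multiplication:
[[0, -1], [-1, 0]] × [2, -6]ᵀ
= [(0)(2) + (-1)(-6), (-1)(2) + (0)(-6)]ᵀ
= [6, -2]ᵀ
Result: (6, -2)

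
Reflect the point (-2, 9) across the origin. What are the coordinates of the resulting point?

Reflection across origin: (-2, 9) → (2, -9)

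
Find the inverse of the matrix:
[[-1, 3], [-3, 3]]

For [[a,b],[c,d]], inverse = (1/det)·[[d,-b],[-c,a]]
det = (-1)(3) - (3)(-3) = -3 - -9 = 6
Inverse = (1/6)·[[3, -3], [3, -1]]
= [[1/2, -1/2], [1/2, -1/6]]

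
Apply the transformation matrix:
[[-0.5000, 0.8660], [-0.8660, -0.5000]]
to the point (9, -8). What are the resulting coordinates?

Matrix multiplication:
[[-0.5000, 0.8660], [-0.8660, -0.5000]] × [9, -8]ᵀ
= [(-0.5000)(9) + (0.8660)(-8), (-0.8660)(9) + (-0.5000)(-8)]ᵀ
= [-11.4280, -3.7940]ᵀ
Result: (-11.4280, -3.7940)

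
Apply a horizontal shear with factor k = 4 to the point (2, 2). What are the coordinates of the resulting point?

Shear matrix for horizontal shear with factor k = 4:
[[1, 4], [0, 1]]
Result: (2, 2) → (10, 2)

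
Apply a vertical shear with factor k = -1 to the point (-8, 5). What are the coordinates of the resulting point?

Shear matrix for vertical shear with factor k = -1:
[[1, 0], [-1, 1]]
Result: (-8, 5) → (-8, 13)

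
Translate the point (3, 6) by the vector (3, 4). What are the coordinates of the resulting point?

Translation by (3, 4) (homogeneous matrix [[1, 0, 3], [0, 1, 4], [0, 0, 1]]):
x' = 3 + 3 = 6
y' = 6 + 4 = 10
Result: (6, 10)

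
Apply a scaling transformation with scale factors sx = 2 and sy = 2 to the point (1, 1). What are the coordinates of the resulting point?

Scaling matrix:
[[2, 0], [0, 2]]
Result: (1 × 2, 1 × 2) = (2, 2)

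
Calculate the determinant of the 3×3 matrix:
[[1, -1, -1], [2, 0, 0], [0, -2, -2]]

Expansion along first row:
det = 1·det([[0,0],[-2,-2]]) - -1·det([[2,0],[0,-2]]) + -1·det([[2,0],[0,-2]])
    = 1·(0·-2 - 0·-2) - -1·(2·-2 - 0·0) + -1·(2·-2 - 0·0)
    = 1·0 - -1·-4 + -1·-4
    = 0 + -4 + 4 = 0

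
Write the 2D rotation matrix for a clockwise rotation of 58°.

Rotation matrix formula: [[cos θ, -sin θ], [sin θ, cos θ]]
A clockwise rotation by 58° is equivalent to a counterclockwise rotation by -58°.
For θ = -58°:
cos(-58°) = 0.5299
sin(-58°) = -0.8480
Result: [[0.5299, 0.8480], [-0.8480, 0.5299]]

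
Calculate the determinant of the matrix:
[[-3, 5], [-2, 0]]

For a 2×2 matrix [[a, b], [c, d]], det = ad - bc
det = (-3)(0) - (5)(-2) = 0 - -10 = 10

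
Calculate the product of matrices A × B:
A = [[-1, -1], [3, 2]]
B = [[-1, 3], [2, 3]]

Matrix multiplication:
C[0][0] = -1×-1 + -1×2 = -1
C[0][1] = -1×3 + -1×3 = -6
C[1][0] = 3×-1 + 2×2 = 1
C[1][1] = 3×3 + 2×3 = 15
Result: [[-1, -6], [1, 15]]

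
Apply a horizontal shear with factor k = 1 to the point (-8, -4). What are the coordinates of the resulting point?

Shear matrix for horizontal shear with factor k = 1:
[[1, 1], [0, 1]]
Result: (-8, -4) → (-12, -4)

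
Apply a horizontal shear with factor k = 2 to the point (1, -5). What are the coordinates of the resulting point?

Shear matrix for horizontal shear with factor k = 2:
[[1, 2], [0, 1]]
Result: (1, -5) → (-9, -5)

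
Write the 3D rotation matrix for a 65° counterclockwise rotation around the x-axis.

Rotation matrix for counterclockwise 65° around x-axis:
cos(65°) = 0.4226, sin(65°) = 0.9063
Result: [[1, 0, 0], [0, 0.4226, -0.9063], [0, 0.9063, 0.4226]]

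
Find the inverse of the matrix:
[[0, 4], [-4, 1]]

For [[a,b],[c,d]], inverse = (1/det)·[[d,-b],[-c,a]]
det = (0)(1) - (4)(-4) = 0 - -16 = 16
Inverse = (1/16)·[[1, -4], [4, 0]]
= [[1/16, -1/4], [1/4, 0]]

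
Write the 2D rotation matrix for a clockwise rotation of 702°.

Rotation matrix formula: [[cos θ, -sin θ], [sin θ, cos θ]]
A clockwise rotation by 702° is equivalent to a counterclockwise rotation by -702°.
For θ = -702°:
cos(-702°) = 0.9511
sin(-702°) = 0.3090
Result: [[0.9511, -0.3090], [0.3090, 0.9511]]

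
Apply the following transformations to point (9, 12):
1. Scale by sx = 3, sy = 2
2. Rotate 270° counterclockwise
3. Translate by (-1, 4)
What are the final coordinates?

Step 1: Scale → (27, 24)
Step 2: Rotate 270° → (24, -27)
Step 3: Translate → (23, -23)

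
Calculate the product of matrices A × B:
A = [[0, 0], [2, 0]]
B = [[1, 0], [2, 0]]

Matrix multiplication:
C[0][0] = 0×1 + 0×2 = 0
C[0][1] = 0×0 + 0×0 = 0
C[1][0] = 2×1 + 0×2 = 2
C[1][1] = 2×0 + 0×0 = 0
Result: [[0, 0], [2, 0]]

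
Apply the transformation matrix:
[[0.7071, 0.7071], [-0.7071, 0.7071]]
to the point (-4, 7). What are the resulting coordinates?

Matrix multiplication:
[[0.7071, 0.7071], [-0.7071, 0.7071]] × [-4, 7]ᵀ
= [(0.7071)(-4) + (0.7071)(7), (-0.7071)(-4) + (0.7071)(7)]ᵀ
= [2.1213, 7.7781]ᵀ
Result: (2.1213, 7.7781)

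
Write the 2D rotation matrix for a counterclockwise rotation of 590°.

Rotation matrix formula: [[cos θ, -sin θ], [sin θ, cos θ]]
For θ = 590°:
cos(590°) = -0.6428
sin(590°) = -0.7660
Result: [[-0.6428, 0.7660], [-0.7660, -0.6428]]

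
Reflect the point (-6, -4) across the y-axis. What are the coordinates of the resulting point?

Reflection across y-axis: (-6, -4) → (6, -4)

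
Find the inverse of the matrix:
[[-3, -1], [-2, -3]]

For [[a,b],[c,d]], inverse = (1/det)·[[d,-b],[-c,a]]
det = (-3)(-3) - (-1)(-2) = 9 - 2 = 7
Inverse = (1/7)·[[-3, 1], [2, -3]]
= [[-3/7, 1/7], [2/7, -3/7]]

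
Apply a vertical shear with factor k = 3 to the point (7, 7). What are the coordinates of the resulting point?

Shear matrix for vertical shear with factor k = 3:
[[1, 0], [3, 1]]
Result: (7, 7) → (7, 28)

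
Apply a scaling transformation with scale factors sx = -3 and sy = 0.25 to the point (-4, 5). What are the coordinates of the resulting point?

Scaling matrix:
[[-3, 0], [0, 0.25]]
Result: (-4 × -3, 5 × 0.25) = (12, 1.25)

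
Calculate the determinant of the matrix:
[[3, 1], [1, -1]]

For a 2×2 matrix [[a, b], [c, d]], det = ad - bc
det = (3)(-1) - (1)(1) = -3 - 1 = -4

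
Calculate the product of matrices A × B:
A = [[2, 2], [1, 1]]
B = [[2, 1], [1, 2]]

Matrix multiplication:
C[0][0] = 2×2 + 2×1 = 6
C[0][1] = 2×1 + 2×2 = 6
C[1][0] = 1×2 + 1×1 = 3
C[1][1] = 1×1 + 1×2 = 3
Result: [[6, 6], [3, 3]]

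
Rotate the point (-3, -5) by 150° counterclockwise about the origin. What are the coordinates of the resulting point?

Rotation matrix for 150°: [[cos 150°, -sin 150°], [sin 150°, cos 150°]] ≈ [[-0.866025, -0.500000], [0.500000, -0.866025]]
[[-0.866025, -0.500000], [0.500000, -0.866025]] × [-3, -5]ᵀ ≈ [5.0981, 2.8301]ᵀ
Result: (5.0981, 2.8301)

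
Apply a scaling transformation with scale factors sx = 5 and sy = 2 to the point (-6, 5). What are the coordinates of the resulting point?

Scaling matrix:
[[5, 0], [0, 2]]
Result: (-6 × 5, 5 × 2) = (-30, 10)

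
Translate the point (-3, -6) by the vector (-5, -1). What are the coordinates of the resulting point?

Translation by (-5, -1) (homogeneous matrix [[1, 0, -5], [0, 1, -1], [0, 0, 1]]):
x' = -3 + -5 = -8
y' = -6 + -1 = -7
Result: (-8, -7)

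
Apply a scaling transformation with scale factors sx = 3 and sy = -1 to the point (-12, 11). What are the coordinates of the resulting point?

Scaling matrix:
[[3, 0], [0, -1]]
Result: (-12 × 3, 11 × -1) = (-36, -11)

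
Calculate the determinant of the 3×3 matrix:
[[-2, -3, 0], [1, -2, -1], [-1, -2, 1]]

Expansion along first row:
det = -2·det([[-2,-1],[-2,1]]) - -3·det([[1,-1],[-1,1]]) + 0·det([[1,-2],[-1,-2]])
    = -2·(-2·1 - -1·-2) - -3·(1·1 - -1·-1) + 0·(1·-2 - -2·-1)
    = -2·-4 - -3·0 + 0·-4
    = 8 + 0 + 0 = 8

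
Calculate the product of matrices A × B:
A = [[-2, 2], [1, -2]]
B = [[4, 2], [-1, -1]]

Matrix multiplication:
C[0][0] = -2×4 + 2×-1 = -10
C[0][1] = -2×2 + 2×-1 = -6
C[1][0] = 1×4 + -2×-1 = 6
C[1][1] = 1×2 + -2×-1 = 4
Result: [[-10, -6], [6, 4]]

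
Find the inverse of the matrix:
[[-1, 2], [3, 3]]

For [[a,b],[c,d]], inverse = (1/det)·[[d,-b],[-c,a]]
det = (-1)(3) - (2)(3) = -3 - 6 = -9
Inverse = (1/-9)·[[3, -2], [-3, -1]]
= [[-1/3, 2/9], [1/3, 1/9]]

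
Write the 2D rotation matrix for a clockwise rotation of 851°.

Rotation matrix formula: [[cos θ, -sin θ], [sin θ, cos θ]]
A clockwise rotation by 851° is equivalent to a counterclockwise rotation by -851°.
For θ = -851°:
cos(-851°) = -0.6561
sin(-851°) = -0.7547
Result: [[-0.6561, 0.7547], [-0.7547, -0.6561]]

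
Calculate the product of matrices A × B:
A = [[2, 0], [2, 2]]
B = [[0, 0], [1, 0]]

Matrix multiplication:
C[0][0] = 2×0 + 0×1 = 0
C[0][1] = 2×0 + 0×0 = 0
C[1][0] = 2×0 + 2×1 = 2
C[1][1] = 2×0 + 2×0 = 0
Result: [[0, 0], [2, 0]]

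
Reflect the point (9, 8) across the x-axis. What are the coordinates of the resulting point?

Reflection across x-axis: (9, 8) → (9, -8)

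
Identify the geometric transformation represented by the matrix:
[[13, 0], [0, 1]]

This matrix represents: non-uniform scaling by sx = 13, sy = 1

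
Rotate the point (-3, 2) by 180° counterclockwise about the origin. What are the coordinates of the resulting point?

Rotation matrix for 180°: [[cos 180°, -sin 180°], [sin 180°, cos 180°]] = [[-1, 0], [0, -1]]
[[-1, 0], [0, -1]] × [-3, 2]ᵀ = [3, -2]ᵀ
Result: (3, -2)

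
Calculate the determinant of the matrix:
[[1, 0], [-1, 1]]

For a 2×2 matrix [[a, b], [c, d]], det = ad - bc
det = (1)(1) - (0)(-1) = 1 - 0 = 1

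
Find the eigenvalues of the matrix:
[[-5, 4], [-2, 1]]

Characteristic equation: det(A - λI) = 0
λ² - (trace)λ + (det) = 0
trace = -5 + 1 = -4, det = (-5)(1) - (4)(-2) = 3
λ² - (-4)λ + (3) = 0
λ = (-4 ± √((-4)² - 4·(3))) / 2 = (-4 ± √4) / 2
Solving: λ = -3, -1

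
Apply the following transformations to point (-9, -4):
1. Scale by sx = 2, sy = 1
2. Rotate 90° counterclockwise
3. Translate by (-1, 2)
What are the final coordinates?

Step 1: Scale → (-18, -4)
Step 2: Rotate 90° → (4, -18)
Step 3: Translate → (3, -16)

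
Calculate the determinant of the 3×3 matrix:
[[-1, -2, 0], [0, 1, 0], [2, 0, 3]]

Expansion along first row:
det = -1·det([[1,0],[0,3]]) - -2·det([[0,0],[2,3]]) + 0·det([[0,1],[2,0]])
    = -1·(1·3 - 0·0) - -2·(0·3 - 0·2) + 0·(0·0 - 1·2)
    = -1·3 - -2·0 + 0·-2
    = -3 + 0 + 0 = -3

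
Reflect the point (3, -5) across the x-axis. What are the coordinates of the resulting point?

Reflection across x-axis: (3, -5) → (3, 5)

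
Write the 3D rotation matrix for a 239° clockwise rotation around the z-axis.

Rotation matrix for clockwise 239° around z-axis:
A clockwise rotation by 239° is a counterclockwise rotation by -239°.
cos(-239°) = -0.5150, sin(-239°) = 0.8572
Result: [[-0.5150, -0.8572, 0], [0.8572, -0.5150, 0], [0, 0, 1]]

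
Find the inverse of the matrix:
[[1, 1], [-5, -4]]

For [[a,b],[c,d]], inverse = (1/det)·[[d,-b],[-c,a]]
det = (1)(-4) - (1)(-5) = -4 - -5 = 1
Inverse = [[-4, -1], [5, 1]]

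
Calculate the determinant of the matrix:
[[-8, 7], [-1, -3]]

For a 2×2 matrix [[a, b], [c, d]], det = ad - bc
det = (-8)(-3) - (7)(-1) = 24 - -7 = 31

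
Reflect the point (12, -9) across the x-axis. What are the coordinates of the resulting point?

Reflection across x-axis: (12, -9) → (12, 9)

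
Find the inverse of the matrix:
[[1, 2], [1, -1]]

For [[a,b],[c,d]], inverse = (1/det)·[[d,-b],[-c,a]]
det = (1)(-1) - (2)(1) = -1 - 2 = -3
Inverse = (1/-3)·[[-1, -2], [-1, 1]]
= [[1/3, 2/3], [1/3, -1/3]]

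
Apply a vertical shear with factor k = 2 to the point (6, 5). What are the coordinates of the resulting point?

Shear matrix for vertical shear with factor k = 2:
[[1, 0], [2, 1]]
Result: (6, 5) → (6, 17)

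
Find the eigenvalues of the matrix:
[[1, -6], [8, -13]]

Characteristic equation: det(A - λI) = 0
λ² - (trace)λ + (det) = 0
trace = 1 + -13 = -12, det = (1)(-13) - (-6)(8) = 35
λ² - (-12)λ + (35) = 0
λ = (-12 ± √((-12)² - 4·(35))) / 2 = (-12 ± √4) / 2
Solving: λ = -7, -5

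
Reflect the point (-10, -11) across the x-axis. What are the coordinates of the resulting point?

Reflection across x-axis: (-10, -11) → (-10, 11)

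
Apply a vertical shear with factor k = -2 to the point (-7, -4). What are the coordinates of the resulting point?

Shear matrix for vertical shear with factor k = -2:
[[1, 0], [-2, 1]]
Result: (-7, -4) → (-7, 10)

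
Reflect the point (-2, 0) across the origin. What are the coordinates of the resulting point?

Reflection across origin: (-2, 0) → (2, 0)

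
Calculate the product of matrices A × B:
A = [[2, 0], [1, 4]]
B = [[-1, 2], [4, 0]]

Matrix multiplication:
C[0][0] = 2×-1 + 0×4 = -2
C[0][1] = 2×2 + 0×0 = 4
C[1][0] = 1×-1 + 4×4 = 15
C[1][1] = 1×2 + 4×0 = 2
Result: [[-2, 4], [15, 2]]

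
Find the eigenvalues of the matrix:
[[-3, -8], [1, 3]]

Characteristic equation: det(A - λI) = 0
λ² - (trace)λ + (det) = 0
trace = -3 + 3 = 0, det = (-3)(3) - (-8)(1) = -1
λ² - (0)λ + (-1) = 0
λ = (0 ± √((0)² - 4·(-1))) / 2 = (0 ± √4) / 2
Solving: λ = -1, 1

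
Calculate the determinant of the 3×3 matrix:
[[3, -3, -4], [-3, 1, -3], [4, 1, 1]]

Expansion along first row:
det = 3·det([[1,-3],[1,1]]) - -3·det([[-3,-3],[4,1]]) + -4·det([[-3,1],[4,1]])
    = 3·(1·1 - -3·1) - -3·(-3·1 - -3·4) + -4·(-3·1 - 1·4)
    = 3·4 - -3·9 + -4·-7
    = 12 + 27 + 28 = 67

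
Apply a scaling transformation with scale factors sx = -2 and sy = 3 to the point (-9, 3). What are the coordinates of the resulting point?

Scaling matrix:
[[-2, 0], [0, 3]]
Result: (-9 × -2, 3 × 3) = (18, 9)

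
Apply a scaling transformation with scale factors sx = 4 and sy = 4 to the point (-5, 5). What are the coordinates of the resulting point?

Scaling matrix:
[[4, 0], [0, 4]]
Result: (-5 × 4, 5 × 4) = (-20, 20)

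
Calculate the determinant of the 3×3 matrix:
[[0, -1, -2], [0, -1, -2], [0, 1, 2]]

Expansion along first row:
det = 0·det([[-1,-2],[1,2]]) - -1·det([[0,-2],[0,2]]) + -2·det([[0,-1],[0,1]])
    = 0·(-1·2 - -2·1) - -1·(0·2 - -2·0) + -2·(0·1 - -1·0)
    = 0·0 - -1·0 + -2·0
    = 0 + 0 + 0 = 0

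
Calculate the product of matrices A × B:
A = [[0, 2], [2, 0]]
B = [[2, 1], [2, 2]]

Matrix multiplication:
C[0][0] = 0×2 + 2×2 = 4
C[0][1] = 0×1 + 2×2 = 4
C[1][0] = 2×2 + 0×2 = 4
C[1][1] = 2×1 + 0×2 = 2
Result: [[4, 4], [4, 2]]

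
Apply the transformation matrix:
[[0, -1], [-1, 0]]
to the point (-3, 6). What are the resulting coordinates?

Matrix multiplication:
[[0, -1], [-1, 0]] × [-3, 6]ᵀ
= [(0)(-3) + (-1)(6), (-1)(-3) + (0)(6)]ᵀ
= [-6, 3]ᵀ
Result: (-6, 3)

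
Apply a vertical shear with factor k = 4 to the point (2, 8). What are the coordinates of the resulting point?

Shear matrix for vertical shear with factor k = 4:
[[1, 0], [4, 1]]
Result: (2, 8) → (2, 16)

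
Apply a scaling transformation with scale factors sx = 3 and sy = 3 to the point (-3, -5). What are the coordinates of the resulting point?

Scaling matrix:
[[3, 0], [0, 3]]
Result: (-3 × 3, -5 × 3) = (-9, -15)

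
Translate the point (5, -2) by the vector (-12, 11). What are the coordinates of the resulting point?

Translation by (-12, 11) (homogeneous matrix [[1, 0, -12], [0, 1, 11], [0, 0, 1]]):
x' = 5 + -12 = -7
y' = -2 + 11 = 9
Result: (-7, 9)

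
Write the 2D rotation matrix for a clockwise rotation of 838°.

Rotation matrix formula: [[cos θ, -sin θ], [sin θ, cos θ]]
A clockwise rotation by 838° is equivalent to a counterclockwise rotation by -838°.
For θ = -838°:
cos(-838°) = -0.4695
sin(-838°) = -0.8829
Result: [[-0.4695, 0.8829], [-0.8829, -0.4695]]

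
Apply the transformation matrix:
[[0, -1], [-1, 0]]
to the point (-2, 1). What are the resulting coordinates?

Matrix multiplication:
[[0, -1], [-1, 0]] × [-2, 1]ᵀ
= [(0)(-2) + (-1)(1), (-1)(-2) + (0)(1)]ᵀ
= [-1, 2]ᵀ
Result: (-1, 2)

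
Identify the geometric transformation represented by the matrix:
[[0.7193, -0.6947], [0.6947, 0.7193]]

This matrix represents: rotation by 44° counterclockwise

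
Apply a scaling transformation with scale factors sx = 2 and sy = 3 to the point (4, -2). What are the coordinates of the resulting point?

Scaling matrix:
[[2, 0], [0, 3]]
Result: (4 × 2, -2 × 3) = (8, -6)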